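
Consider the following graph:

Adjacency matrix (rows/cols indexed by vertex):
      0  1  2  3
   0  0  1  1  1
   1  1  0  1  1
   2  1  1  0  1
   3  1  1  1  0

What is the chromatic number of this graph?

The graph has a maximum clique of size 4 (lower bound on chromatic number).
A valid 4-coloring: {0: 0, 1: 1, 2: 2, 3: 3}.
Chromatic number = 4.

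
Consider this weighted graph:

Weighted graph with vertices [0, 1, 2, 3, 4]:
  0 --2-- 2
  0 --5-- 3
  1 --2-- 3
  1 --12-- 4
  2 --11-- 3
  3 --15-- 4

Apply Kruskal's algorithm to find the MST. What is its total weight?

Applying Kruskal's algorithm (sort edges by weight, add if no cycle):
  Add (0,2) w=2
  Add (1,3) w=2
  Add (0,3) w=5
  Skip (2,3) w=11 (creates cycle)
  Add (1,4) w=12
  Skip (3,4) w=15 (creates cycle)
MST weight = 21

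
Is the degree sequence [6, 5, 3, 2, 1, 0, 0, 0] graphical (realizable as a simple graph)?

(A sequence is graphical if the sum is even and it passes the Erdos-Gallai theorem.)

Sum of degrees = 17. Sum is odd, so the sequence is NOT graphical.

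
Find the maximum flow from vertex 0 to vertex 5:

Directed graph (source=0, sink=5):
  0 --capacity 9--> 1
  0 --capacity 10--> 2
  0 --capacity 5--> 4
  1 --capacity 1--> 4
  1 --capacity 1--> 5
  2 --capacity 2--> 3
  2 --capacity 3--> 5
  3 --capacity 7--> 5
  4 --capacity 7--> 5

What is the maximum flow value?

Computing max flow:
  Flow on (0->1): 2/9
  Flow on (0->2): 5/10
  Flow on (0->4): 5/5
  Flow on (1->4): 1/1
  Flow on (1->5): 1/1
  Flow on (2->3): 2/2
  Flow on (2->5): 3/3
  Flow on (3->5): 2/7
  Flow on (4->5): 6/7
Maximum flow = 12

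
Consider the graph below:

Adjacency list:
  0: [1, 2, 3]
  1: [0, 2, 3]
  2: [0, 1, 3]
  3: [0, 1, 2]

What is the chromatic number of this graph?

The graph has a maximum clique of size 4 (lower bound on chromatic number).
A valid 4-coloring: {0: 0, 1: 1, 2: 2, 3: 3}.
Chromatic number = 4.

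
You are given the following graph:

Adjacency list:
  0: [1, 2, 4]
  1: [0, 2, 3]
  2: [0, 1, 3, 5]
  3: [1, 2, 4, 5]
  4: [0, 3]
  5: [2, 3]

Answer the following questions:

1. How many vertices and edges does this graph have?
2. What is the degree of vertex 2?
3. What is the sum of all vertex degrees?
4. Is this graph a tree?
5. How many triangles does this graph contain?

Count: 6 vertices, 9 edges.
Vertex 2 has neighbors [0, 1, 3, 5], degree = 4.
Handshaking lemma: 2 * 9 = 18.
A tree on 6 vertices has 5 edges. This graph has 9 edges (4 extra). Not a tree.
Number of triangles = 3.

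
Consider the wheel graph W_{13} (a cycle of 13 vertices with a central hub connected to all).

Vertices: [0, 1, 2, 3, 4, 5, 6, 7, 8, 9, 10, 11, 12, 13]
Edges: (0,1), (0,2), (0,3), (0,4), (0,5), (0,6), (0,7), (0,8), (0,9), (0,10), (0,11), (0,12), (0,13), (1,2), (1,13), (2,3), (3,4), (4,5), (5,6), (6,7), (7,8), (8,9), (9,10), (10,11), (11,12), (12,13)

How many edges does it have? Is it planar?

Wheel graph W_{13}: 13 cycle edges + 13 spoke edges = 26 edges.
Total vertices: 14.
The graph is planar.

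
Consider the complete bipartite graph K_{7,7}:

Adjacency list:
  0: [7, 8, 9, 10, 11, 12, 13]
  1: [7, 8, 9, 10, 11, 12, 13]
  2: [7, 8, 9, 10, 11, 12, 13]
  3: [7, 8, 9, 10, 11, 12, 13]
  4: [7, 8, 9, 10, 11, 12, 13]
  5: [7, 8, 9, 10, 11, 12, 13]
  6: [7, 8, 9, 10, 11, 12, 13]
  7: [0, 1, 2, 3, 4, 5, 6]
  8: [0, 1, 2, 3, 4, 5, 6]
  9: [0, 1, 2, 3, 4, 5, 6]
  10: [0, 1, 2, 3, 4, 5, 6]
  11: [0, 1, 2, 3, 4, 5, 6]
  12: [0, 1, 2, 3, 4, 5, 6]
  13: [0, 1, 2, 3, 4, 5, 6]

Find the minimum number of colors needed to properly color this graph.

K_{7,7} is bipartite: vertices split into two independent sets of size 7 and 7.
Color one set 0, the other 1. No adjacent vertices share a color.
Chromatic number = 2.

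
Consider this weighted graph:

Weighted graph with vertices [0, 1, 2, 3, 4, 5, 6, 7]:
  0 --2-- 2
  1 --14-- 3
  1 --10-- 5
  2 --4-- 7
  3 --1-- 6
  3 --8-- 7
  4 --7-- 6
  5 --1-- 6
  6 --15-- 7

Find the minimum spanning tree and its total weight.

Applying Kruskal's algorithm (sort edges by weight, add if no cycle):
  Add (3,6) w=1
  Add (5,6) w=1
  Add (0,2) w=2
  Add (2,7) w=4
  Add (4,6) w=7
  Add (3,7) w=8
  Add (1,5) w=10
  Skip (1,3) w=14 (creates cycle)
  Skip (6,7) w=15 (creates cycle)
MST weight = 33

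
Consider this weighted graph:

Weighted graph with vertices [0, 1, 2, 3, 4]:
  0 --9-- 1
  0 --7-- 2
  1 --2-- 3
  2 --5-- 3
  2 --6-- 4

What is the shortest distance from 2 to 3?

Using Dijkstra's algorithm from vertex 2:
Shortest path: 2 -> 3
Total weight: 5 = 5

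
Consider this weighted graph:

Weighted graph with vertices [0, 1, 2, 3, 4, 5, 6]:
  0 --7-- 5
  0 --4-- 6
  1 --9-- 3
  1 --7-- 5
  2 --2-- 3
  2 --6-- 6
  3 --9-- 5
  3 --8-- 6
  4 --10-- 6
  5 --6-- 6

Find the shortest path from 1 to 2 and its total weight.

Using Dijkstra's algorithm from vertex 1:
Shortest path: 1 -> 3 -> 2
Total weight: 9 + 2 = 11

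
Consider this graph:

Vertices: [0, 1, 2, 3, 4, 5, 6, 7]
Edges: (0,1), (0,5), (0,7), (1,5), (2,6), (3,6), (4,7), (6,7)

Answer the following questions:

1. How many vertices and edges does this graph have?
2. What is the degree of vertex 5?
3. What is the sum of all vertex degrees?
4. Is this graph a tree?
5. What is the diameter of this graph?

Count: 8 vertices, 8 edges.
Vertex 5 has neighbors [0, 1], degree = 2.
Handshaking lemma: 2 * 8 = 16.
A tree on 8 vertices has 7 edges. This graph has 8 edges (1 extra). Not a tree.
Diameter (longest shortest path) = 4.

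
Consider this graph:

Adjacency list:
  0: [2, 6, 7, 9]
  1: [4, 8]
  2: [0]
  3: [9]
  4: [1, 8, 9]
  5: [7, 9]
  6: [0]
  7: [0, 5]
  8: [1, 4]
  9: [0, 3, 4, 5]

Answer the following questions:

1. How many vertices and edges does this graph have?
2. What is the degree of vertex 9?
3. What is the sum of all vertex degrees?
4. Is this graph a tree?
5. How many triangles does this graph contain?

Count: 10 vertices, 11 edges.
Vertex 9 has neighbors [0, 3, 4, 5], degree = 4.
Handshaking lemma: 2 * 11 = 22.
A tree on 10 vertices has 9 edges. This graph has 11 edges (2 extra). Not a tree.
Number of triangles = 1.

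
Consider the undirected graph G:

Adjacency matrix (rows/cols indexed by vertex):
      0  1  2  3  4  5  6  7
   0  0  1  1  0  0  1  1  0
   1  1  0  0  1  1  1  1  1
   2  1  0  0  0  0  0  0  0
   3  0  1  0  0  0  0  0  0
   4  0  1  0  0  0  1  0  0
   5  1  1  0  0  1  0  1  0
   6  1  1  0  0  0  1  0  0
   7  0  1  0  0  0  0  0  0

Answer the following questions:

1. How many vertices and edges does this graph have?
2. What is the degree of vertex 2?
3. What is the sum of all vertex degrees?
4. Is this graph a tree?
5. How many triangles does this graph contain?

Count: 8 vertices, 11 edges.
Vertex 2 has neighbors [0], degree = 1.
Handshaking lemma: 2 * 11 = 22.
A tree on 8 vertices has 7 edges. This graph has 11 edges (4 extra). Not a tree.
Number of triangles = 5.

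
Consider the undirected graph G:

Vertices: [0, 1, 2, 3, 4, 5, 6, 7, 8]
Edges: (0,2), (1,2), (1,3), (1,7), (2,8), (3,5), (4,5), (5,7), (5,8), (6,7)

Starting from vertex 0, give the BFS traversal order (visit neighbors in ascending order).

BFS from vertex 0 (neighbors processed in ascending order):
Visit order: 0, 2, 1, 8, 3, 7, 5, 6, 4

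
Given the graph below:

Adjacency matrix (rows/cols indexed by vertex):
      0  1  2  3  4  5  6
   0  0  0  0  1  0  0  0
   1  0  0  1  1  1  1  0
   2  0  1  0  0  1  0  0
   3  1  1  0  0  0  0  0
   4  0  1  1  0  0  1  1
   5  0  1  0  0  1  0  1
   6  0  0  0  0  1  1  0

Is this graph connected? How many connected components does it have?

Checking connectivity: the graph has 1 connected component(s).
All vertices are reachable from each other. The graph IS connected.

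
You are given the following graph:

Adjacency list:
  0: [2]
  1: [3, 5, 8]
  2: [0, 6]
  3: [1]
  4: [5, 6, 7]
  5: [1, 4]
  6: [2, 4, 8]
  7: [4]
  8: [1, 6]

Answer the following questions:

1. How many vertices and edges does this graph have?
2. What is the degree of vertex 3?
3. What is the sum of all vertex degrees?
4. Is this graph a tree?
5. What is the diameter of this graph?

Count: 9 vertices, 9 edges.
Vertex 3 has neighbors [1], degree = 1.
Handshaking lemma: 2 * 9 = 18.
A tree on 9 vertices has 8 edges. This graph has 9 edges (1 extra). Not a tree.
Diameter (longest shortest path) = 5.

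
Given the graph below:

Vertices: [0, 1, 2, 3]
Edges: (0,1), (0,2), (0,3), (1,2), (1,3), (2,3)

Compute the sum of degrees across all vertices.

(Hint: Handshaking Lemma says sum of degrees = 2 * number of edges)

Count edges: 6 edges.
By Handshaking Lemma: sum of degrees = 2 * 6 = 12.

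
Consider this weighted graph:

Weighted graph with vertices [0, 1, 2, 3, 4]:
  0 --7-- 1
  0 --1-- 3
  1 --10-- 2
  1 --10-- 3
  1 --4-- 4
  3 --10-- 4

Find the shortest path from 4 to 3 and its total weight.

Using Dijkstra's algorithm from vertex 4:
Shortest path: 4 -> 3
Total weight: 10 = 10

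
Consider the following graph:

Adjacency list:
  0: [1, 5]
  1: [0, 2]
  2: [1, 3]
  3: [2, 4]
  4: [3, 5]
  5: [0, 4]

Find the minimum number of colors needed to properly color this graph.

The graph has a maximum clique of size 2 (lower bound on chromatic number).
A valid 2-coloring: {0: 0, 1: 1, 2: 0, 3: 1, 4: 0, 5: 1}.
Chromatic number = 2.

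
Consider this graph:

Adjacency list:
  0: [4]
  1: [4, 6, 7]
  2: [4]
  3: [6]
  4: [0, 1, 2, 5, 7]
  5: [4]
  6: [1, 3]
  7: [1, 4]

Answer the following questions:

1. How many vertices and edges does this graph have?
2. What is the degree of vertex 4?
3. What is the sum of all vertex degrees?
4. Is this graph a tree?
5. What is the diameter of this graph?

Count: 8 vertices, 8 edges.
Vertex 4 has neighbors [0, 1, 2, 5, 7], degree = 5.
Handshaking lemma: 2 * 8 = 16.
A tree on 8 vertices has 7 edges. This graph has 8 edges (1 extra). Not a tree.
Diameter (longest shortest path) = 4.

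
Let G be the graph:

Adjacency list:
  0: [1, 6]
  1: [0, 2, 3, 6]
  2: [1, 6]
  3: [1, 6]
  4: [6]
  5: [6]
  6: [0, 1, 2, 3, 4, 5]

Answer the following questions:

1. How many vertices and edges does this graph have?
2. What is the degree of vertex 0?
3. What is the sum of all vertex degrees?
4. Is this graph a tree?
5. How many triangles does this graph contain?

Count: 7 vertices, 9 edges.
Vertex 0 has neighbors [1, 6], degree = 2.
Handshaking lemma: 2 * 9 = 18.
A tree on 7 vertices has 6 edges. This graph has 9 edges (3 extra). Not a tree.
Number of triangles = 3.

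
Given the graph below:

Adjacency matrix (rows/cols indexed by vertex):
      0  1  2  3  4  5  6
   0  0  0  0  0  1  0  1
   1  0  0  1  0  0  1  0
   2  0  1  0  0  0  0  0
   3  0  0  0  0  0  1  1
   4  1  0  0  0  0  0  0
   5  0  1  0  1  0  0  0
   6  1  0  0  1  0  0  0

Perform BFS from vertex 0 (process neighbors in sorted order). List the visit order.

BFS from vertex 0 (neighbors processed in ascending order):
Visit order: 0, 4, 6, 3, 5, 1, 2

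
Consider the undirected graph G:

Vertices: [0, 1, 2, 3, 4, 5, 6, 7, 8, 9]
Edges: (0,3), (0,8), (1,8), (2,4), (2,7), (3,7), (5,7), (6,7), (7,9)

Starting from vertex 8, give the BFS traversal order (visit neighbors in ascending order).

BFS from vertex 8 (neighbors processed in ascending order):
Visit order: 8, 0, 1, 3, 7, 2, 5, 6, 9, 4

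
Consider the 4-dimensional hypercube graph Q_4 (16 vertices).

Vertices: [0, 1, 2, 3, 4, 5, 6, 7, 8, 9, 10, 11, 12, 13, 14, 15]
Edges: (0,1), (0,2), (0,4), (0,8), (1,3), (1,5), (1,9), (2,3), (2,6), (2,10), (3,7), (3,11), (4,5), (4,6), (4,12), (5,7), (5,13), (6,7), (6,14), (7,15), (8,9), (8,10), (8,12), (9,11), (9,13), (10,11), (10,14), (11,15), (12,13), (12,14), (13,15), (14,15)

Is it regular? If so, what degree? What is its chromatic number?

In Q_4, every vertex has exactly 4 neighbors (flip one of 4 bits), so it is 4-regular.
Q_4 is bipartite (partition by bit-parity), so chromatic number = 2.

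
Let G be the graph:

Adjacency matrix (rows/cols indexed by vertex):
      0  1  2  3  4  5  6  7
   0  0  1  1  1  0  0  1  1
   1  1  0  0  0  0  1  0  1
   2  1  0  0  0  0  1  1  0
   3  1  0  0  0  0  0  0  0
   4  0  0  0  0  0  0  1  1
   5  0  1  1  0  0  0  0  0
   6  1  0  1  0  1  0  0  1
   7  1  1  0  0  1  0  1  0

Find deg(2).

Vertex 2 has neighbors [0, 5, 6], so deg(2) = 3.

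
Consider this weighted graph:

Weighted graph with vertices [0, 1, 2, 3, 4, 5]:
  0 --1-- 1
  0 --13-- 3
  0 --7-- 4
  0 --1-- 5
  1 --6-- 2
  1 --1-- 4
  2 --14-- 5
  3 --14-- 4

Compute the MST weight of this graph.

Applying Kruskal's algorithm (sort edges by weight, add if no cycle):
  Add (0,5) w=1
  Add (0,1) w=1
  Add (1,4) w=1
  Add (1,2) w=6
  Skip (0,4) w=7 (creates cycle)
  Add (0,3) w=13
  Skip (2,5) w=14 (creates cycle)
  Skip (3,4) w=14 (creates cycle)
MST weight = 22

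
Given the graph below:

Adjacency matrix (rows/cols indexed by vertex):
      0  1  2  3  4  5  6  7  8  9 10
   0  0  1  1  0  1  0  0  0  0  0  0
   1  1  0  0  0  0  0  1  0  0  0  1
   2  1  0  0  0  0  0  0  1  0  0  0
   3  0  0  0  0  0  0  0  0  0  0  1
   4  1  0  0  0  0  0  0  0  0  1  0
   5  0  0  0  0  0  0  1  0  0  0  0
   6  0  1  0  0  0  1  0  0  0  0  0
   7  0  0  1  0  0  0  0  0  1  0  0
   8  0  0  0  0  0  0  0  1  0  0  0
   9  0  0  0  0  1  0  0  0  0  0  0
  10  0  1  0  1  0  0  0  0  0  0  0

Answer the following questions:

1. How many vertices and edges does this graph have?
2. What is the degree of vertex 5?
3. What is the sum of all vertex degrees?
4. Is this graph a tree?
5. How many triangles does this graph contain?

Count: 11 vertices, 10 edges.
Vertex 5 has neighbors [6], degree = 1.
Handshaking lemma: 2 * 10 = 20.
A graph is a tree iff it is connected and has exactly n-1 edges. This graph is connected (all 11 vertices in one component) and has 11-1 = 10 edges. It is a tree.
Number of triangles = 0.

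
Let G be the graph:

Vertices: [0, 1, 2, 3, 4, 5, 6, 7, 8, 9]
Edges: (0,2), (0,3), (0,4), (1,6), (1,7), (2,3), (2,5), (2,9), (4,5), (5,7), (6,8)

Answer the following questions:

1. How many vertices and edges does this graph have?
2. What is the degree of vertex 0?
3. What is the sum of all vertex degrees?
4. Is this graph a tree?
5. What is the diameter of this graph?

Count: 10 vertices, 11 edges.
Vertex 0 has neighbors [2, 3, 4], degree = 3.
Handshaking lemma: 2 * 11 = 22.
A tree on 10 vertices has 9 edges. This graph has 11 edges (2 extra). Not a tree.
Diameter (longest shortest path) = 6.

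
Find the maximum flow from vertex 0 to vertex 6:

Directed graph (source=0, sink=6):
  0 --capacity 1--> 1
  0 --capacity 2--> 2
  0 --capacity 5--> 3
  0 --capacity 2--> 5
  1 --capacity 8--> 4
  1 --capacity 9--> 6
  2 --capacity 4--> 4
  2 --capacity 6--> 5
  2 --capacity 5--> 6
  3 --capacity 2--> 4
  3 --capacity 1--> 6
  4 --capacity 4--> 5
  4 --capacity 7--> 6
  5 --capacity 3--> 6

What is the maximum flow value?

Computing max flow:
  Flow on (0->1): 1/1
  Flow on (0->2): 2/2
  Flow on (0->3): 3/5
  Flow on (0->5): 2/2
  Flow on (1->6): 1/9
  Flow on (2->6): 2/5
  Flow on (3->4): 2/2
  Flow on (3->6): 1/1
  Flow on (4->6): 2/7
  Flow on (5->6): 2/3
Maximum flow = 8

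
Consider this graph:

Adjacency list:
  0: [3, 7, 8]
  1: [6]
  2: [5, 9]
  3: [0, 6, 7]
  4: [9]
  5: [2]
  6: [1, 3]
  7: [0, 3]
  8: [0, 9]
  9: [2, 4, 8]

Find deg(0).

Vertex 0 has neighbors [3, 7, 8], so deg(0) = 3.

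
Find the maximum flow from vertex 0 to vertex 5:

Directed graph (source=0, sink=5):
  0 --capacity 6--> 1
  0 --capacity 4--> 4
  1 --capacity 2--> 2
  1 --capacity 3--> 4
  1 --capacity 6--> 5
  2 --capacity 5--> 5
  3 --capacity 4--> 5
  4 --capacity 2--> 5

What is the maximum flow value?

Computing max flow:
  Flow on (0->1): 6/6
  Flow on (0->4): 2/4
  Flow on (1->5): 6/6
  Flow on (4->5): 2/2
Maximum flow = 8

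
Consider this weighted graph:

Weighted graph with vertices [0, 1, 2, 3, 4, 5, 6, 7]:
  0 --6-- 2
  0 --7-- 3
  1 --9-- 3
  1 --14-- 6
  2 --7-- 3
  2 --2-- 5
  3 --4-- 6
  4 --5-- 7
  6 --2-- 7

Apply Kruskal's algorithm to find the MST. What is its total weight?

Applying Kruskal's algorithm (sort edges by weight, add if no cycle):
  Add (2,5) w=2
  Add (6,7) w=2
  Add (3,6) w=4
  Add (4,7) w=5
  Add (0,2) w=6
  Add (0,3) w=7
  Skip (2,3) w=7 (creates cycle)
  Add (1,3) w=9
  Skip (1,6) w=14 (creates cycle)
MST weight = 35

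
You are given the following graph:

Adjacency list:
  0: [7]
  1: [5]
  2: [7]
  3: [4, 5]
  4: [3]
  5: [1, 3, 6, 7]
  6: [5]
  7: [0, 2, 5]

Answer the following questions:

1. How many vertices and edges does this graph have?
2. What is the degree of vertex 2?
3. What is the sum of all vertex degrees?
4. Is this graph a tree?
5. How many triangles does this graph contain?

Count: 8 vertices, 7 edges.
Vertex 2 has neighbors [7], degree = 1.
Handshaking lemma: 2 * 7 = 14.
A graph is a tree iff it is connected and has exactly n-1 edges. This graph is connected (all 8 vertices in one component) and has 8-1 = 7 edges. It is a tree.
Number of triangles = 0.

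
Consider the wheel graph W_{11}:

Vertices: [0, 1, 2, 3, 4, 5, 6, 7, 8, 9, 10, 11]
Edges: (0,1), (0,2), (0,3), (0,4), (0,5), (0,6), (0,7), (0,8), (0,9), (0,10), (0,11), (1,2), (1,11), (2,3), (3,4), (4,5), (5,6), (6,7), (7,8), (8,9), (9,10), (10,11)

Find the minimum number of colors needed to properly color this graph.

W_{11} = C_{11} plus a hub adjacent to every cycle vertex.
The outer cycle needs 3 colors (odd cycle); the hub is adjacent to all of them so needs a fresh color.
Chromatic number = 3 + 1 = 4.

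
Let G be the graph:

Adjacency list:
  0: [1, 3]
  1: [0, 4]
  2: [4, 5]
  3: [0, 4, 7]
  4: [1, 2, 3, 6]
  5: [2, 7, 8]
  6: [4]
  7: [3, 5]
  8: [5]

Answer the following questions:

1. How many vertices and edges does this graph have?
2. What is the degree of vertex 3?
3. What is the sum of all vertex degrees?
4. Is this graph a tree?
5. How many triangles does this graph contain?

Count: 9 vertices, 10 edges.
Vertex 3 has neighbors [0, 4, 7], degree = 3.
Handshaking lemma: 2 * 10 = 20.
A tree on 9 vertices has 8 edges. This graph has 10 edges (2 extra). Not a tree.
Number of triangles = 0.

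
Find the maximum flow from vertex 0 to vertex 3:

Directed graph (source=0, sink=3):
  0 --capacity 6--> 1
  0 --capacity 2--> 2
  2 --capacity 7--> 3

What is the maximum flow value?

Computing max flow:
  Flow on (0->2): 2/2
  Flow on (2->3): 2/7
Maximum flow = 2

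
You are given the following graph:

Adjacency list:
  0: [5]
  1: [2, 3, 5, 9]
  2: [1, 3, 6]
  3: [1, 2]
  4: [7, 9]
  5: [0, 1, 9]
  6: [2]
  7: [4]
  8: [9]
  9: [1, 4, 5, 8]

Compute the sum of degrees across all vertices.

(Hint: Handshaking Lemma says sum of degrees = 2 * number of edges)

Count edges: 11 edges.
By Handshaking Lemma: sum of degrees = 2 * 11 = 22.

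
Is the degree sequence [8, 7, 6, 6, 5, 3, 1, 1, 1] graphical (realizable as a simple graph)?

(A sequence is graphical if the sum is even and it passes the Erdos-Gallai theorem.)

Sum of degrees = 38. Sum is even but fails Erdos-Gallai. The sequence is NOT graphical.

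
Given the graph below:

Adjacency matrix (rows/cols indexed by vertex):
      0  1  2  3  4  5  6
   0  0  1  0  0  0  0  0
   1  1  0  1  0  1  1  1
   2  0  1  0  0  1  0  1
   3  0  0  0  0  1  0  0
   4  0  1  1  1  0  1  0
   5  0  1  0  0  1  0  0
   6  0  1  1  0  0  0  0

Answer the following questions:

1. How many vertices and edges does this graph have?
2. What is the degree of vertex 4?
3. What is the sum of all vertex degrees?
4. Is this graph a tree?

Count: 7 vertices, 9 edges.
Vertex 4 has neighbors [1, 2, 3, 5], degree = 4.
Handshaking lemma: 2 * 9 = 18.
A tree on 7 vertices has 6 edges. This graph has 9 edges (3 extra). Not a tree.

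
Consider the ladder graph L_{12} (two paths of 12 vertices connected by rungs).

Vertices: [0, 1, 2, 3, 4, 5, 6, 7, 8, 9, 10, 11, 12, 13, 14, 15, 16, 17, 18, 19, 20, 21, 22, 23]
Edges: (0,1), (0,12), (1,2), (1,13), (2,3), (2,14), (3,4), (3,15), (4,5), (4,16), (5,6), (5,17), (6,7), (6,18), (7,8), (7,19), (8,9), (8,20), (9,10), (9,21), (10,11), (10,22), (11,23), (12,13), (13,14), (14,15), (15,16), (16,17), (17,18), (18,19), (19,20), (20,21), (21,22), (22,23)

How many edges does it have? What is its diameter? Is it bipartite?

Ladder graph L_{12}: 12 rungs + 2 * (12-1) path edges = 12 + 22 = 34 edges.
Diameter = 12.
Ladder graphs are bipartite (alternating coloring along each path).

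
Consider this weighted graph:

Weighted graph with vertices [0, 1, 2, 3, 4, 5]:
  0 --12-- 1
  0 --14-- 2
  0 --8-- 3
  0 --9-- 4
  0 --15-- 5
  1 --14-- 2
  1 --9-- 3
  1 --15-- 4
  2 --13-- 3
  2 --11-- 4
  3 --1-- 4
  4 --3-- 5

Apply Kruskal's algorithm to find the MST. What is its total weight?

Applying Kruskal's algorithm (sort edges by weight, add if no cycle):
  Add (3,4) w=1
  Add (4,5) w=3
  Add (0,3) w=8
  Skip (0,4) w=9 (creates cycle)
  Add (1,3) w=9
  Add (2,4) w=11
  Skip (0,1) w=12 (creates cycle)
  Skip (2,3) w=13 (creates cycle)
  Skip (0,2) w=14 (creates cycle)
  Skip (1,2) w=14 (creates cycle)
  Skip (0,5) w=15 (creates cycle)
  Skip (1,4) w=15 (creates cycle)
MST weight = 32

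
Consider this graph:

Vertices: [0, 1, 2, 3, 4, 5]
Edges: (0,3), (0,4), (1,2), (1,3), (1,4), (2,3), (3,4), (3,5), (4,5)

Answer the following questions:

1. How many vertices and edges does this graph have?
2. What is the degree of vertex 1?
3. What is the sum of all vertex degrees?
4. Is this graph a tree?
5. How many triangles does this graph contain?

Count: 6 vertices, 9 edges.
Vertex 1 has neighbors [2, 3, 4], degree = 3.
Handshaking lemma: 2 * 9 = 18.
A tree on 6 vertices has 5 edges. This graph has 9 edges (4 extra). Not a tree.
Number of triangles = 4.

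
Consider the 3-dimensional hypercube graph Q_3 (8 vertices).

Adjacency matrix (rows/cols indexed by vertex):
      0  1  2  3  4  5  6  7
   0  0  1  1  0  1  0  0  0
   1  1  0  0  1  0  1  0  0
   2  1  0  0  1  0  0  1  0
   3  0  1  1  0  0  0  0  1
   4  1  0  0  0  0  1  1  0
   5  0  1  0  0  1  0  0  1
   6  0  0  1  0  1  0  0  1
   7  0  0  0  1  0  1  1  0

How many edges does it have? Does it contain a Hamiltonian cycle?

Q_3 has 8 * 3 / 2 = 12 edges.
Q_3 (d >= 2) always has a Hamiltonian cycle: a 3-bit cyclic Gray code visits every vertex exactly once and returns to the start.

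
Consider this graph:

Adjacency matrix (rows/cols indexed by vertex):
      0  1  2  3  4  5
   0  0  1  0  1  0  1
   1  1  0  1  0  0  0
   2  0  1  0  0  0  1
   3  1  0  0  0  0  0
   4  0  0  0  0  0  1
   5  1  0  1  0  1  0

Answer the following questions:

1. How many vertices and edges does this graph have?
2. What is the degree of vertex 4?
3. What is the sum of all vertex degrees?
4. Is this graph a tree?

Count: 6 vertices, 6 edges.
Vertex 4 has neighbors [5], degree = 1.
Handshaking lemma: 2 * 6 = 12.
A tree on 6 vertices has 5 edges. This graph has 6 edges (1 extra). Not a tree.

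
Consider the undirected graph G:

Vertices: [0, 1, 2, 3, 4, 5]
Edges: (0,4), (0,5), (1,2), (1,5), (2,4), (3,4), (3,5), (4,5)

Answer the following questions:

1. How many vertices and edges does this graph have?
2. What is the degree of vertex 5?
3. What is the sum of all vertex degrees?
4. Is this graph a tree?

Count: 6 vertices, 8 edges.
Vertex 5 has neighbors [0, 1, 3, 4], degree = 4.
Handshaking lemma: 2 * 8 = 16.
A tree on 6 vertices has 5 edges. This graph has 8 edges (3 extra). Not a tree.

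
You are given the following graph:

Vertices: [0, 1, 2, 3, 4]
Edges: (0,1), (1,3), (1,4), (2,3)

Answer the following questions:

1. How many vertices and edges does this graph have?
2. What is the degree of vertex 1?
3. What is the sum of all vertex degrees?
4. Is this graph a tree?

Count: 5 vertices, 4 edges.
Vertex 1 has neighbors [0, 3, 4], degree = 3.
Handshaking lemma: 2 * 4 = 8.
A graph is a tree iff it is connected and has exactly n-1 edges. This graph is connected (all 5 vertices in one component) and has 5-1 = 4 edges. It is a tree.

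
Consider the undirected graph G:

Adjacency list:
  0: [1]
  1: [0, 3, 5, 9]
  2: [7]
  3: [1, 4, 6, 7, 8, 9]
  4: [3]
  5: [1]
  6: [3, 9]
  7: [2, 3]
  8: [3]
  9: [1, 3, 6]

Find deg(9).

Vertex 9 has neighbors [1, 3, 6], so deg(9) = 3.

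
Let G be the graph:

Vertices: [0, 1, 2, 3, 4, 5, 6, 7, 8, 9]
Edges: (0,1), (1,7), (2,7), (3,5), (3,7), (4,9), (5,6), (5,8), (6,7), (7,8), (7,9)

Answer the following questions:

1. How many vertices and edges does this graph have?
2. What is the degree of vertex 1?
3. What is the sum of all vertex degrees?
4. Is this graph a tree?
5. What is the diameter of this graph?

Count: 10 vertices, 11 edges.
Vertex 1 has neighbors [0, 7], degree = 2.
Handshaking lemma: 2 * 11 = 22.
A tree on 10 vertices has 9 edges. This graph has 11 edges (2 extra). Not a tree.
Diameter (longest shortest path) = 4.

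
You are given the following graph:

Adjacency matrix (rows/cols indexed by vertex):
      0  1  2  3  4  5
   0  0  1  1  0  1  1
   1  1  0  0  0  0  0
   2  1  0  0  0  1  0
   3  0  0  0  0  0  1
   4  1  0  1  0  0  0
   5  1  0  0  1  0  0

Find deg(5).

Vertex 5 has neighbors [0, 3], so deg(5) = 2.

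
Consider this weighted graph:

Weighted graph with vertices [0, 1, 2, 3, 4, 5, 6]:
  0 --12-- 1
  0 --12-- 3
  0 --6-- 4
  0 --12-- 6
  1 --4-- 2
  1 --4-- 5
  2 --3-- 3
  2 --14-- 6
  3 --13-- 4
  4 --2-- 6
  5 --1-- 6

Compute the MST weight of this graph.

Applying Kruskal's algorithm (sort edges by weight, add if no cycle):
  Add (5,6) w=1
  Add (4,6) w=2
  Add (2,3) w=3
  Add (1,5) w=4
  Add (1,2) w=4
  Add (0,4) w=6
  Skip (0,1) w=12 (creates cycle)
  Skip (0,3) w=12 (creates cycle)
  Skip (0,6) w=12 (creates cycle)
  Skip (3,4) w=13 (creates cycle)
  Skip (2,6) w=14 (creates cycle)
MST weight = 20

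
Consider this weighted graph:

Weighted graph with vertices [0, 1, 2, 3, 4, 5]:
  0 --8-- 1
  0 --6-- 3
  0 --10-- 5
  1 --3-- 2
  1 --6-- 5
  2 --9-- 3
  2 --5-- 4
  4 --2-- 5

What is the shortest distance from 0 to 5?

Using Dijkstra's algorithm from vertex 0:
Shortest path: 0 -> 5
Total weight: 10 = 10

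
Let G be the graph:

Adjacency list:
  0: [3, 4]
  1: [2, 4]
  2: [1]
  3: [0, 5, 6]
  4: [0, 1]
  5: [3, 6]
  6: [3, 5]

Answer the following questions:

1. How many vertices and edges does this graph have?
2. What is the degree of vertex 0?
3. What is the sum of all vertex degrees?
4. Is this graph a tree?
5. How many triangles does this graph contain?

Count: 7 vertices, 7 edges.
Vertex 0 has neighbors [3, 4], degree = 2.
Handshaking lemma: 2 * 7 = 14.
A tree on 7 vertices has 6 edges. This graph has 7 edges (1 extra). Not a tree.
Number of triangles = 1.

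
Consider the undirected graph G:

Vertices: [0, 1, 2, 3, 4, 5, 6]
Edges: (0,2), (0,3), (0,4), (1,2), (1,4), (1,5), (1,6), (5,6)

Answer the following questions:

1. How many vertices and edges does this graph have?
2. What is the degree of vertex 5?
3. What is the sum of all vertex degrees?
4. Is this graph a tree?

Count: 7 vertices, 8 edges.
Vertex 5 has neighbors [1, 6], degree = 2.
Handshaking lemma: 2 * 8 = 16.
A tree on 7 vertices has 6 edges. This graph has 8 edges (2 extra). Not a tree.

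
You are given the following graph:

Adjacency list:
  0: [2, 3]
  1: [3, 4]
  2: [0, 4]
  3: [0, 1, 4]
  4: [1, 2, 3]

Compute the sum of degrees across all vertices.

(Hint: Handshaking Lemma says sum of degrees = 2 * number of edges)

Count edges: 6 edges.
By Handshaking Lemma: sum of degrees = 2 * 6 = 12.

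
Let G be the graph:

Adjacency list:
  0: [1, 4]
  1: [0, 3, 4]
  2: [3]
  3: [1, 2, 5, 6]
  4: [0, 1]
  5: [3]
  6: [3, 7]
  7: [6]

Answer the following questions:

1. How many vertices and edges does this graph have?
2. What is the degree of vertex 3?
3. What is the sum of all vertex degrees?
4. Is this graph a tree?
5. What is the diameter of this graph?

Count: 8 vertices, 8 edges.
Vertex 3 has neighbors [1, 2, 5, 6], degree = 4.
Handshaking lemma: 2 * 8 = 16.
A tree on 8 vertices has 7 edges. This graph has 8 edges (1 extra). Not a tree.
Diameter (longest shortest path) = 4.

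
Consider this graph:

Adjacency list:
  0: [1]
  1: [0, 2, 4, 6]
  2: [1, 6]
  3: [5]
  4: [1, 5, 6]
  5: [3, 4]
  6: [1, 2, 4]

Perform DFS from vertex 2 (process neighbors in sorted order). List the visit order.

DFS from vertex 2 (neighbors processed in ascending order):
Visit order: 2, 1, 0, 4, 5, 3, 6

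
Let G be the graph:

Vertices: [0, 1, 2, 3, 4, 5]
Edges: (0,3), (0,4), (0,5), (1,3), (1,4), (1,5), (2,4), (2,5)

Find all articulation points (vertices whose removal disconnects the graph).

No articulation points. The graph is biconnected.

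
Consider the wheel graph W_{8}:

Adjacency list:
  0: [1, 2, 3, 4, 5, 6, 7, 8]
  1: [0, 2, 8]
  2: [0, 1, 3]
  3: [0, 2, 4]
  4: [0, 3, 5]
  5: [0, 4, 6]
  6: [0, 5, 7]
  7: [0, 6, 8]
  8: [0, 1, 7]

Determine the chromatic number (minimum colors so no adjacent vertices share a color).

W_{8} = C_{8} plus a hub adjacent to every cycle vertex.
The outer cycle needs 2 colors (even cycle); the hub is adjacent to all of them so needs a fresh color.
Chromatic number = 2 + 1 = 3.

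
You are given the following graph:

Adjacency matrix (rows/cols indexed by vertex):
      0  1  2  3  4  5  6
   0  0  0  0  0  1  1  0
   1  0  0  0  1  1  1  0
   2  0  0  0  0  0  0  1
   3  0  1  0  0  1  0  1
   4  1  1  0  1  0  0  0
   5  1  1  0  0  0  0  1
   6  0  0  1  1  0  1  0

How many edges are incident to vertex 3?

Vertex 3 has neighbors [1, 4, 6], so deg(3) = 3.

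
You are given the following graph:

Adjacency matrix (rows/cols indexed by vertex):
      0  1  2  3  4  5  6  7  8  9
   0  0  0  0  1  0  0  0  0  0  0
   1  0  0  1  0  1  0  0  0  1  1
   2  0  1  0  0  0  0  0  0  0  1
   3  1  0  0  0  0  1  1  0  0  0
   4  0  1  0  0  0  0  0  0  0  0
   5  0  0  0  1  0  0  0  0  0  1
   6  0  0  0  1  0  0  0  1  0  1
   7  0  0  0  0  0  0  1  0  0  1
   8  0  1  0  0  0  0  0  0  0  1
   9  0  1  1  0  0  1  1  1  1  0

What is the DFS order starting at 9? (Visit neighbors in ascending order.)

DFS from vertex 9 (neighbors processed in ascending order):
Visit order: 9, 1, 2, 4, 8, 5, 3, 0, 6, 7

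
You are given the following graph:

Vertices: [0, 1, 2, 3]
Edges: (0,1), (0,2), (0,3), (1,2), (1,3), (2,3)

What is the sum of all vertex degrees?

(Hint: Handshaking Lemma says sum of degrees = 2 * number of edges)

Count edges: 6 edges.
By Handshaking Lemma: sum of degrees = 2 * 6 = 12.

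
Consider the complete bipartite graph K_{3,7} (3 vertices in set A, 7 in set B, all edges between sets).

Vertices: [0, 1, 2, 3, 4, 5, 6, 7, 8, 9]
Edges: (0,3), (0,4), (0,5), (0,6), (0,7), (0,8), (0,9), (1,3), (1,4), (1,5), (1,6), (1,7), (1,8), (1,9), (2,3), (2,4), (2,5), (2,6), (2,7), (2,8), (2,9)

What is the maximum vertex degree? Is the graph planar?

Set-A vertices have degree 7; set-B vertices have degree 3. Maximum degree = max(3,7) = 7.
K_{3,7} contains K_{3,3} as a subgraph (since both sides have >= 3 vertices); by Kuratowski's theorem it is not planar.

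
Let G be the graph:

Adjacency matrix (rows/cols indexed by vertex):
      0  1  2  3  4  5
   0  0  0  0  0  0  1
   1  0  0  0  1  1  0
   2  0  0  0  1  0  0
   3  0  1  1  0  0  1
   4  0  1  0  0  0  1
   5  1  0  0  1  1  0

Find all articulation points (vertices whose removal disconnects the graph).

An articulation point is a vertex whose removal disconnects the graph.
Articulation points: [3, 5]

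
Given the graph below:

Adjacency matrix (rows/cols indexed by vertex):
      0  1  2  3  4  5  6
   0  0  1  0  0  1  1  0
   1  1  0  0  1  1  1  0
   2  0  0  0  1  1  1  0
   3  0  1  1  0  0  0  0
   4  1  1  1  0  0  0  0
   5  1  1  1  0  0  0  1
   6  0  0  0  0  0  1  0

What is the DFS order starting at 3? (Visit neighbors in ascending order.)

DFS from vertex 3 (neighbors processed in ascending order):
Visit order: 3, 1, 0, 4, 2, 5, 6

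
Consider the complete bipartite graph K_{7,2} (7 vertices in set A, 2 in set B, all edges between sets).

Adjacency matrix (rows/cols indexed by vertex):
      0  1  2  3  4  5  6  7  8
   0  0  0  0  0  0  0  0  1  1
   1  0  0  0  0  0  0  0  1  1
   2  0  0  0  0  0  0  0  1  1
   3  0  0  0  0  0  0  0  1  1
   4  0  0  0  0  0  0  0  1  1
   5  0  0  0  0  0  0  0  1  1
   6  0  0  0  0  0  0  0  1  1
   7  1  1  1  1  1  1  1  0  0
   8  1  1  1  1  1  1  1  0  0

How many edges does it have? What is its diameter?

K_{7,2} has 7 * 2 = 14 edges.
Any vertex reaches any opposite-side vertex in 1 step; same-side vertices reach in 2 steps via any opposite-side vertex.
Diameter = 2.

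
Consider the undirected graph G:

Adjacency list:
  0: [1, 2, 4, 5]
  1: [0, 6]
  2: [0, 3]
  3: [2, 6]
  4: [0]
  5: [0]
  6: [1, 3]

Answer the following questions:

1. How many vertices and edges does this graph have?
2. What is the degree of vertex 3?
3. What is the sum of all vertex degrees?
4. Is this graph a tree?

Count: 7 vertices, 7 edges.
Vertex 3 has neighbors [2, 6], degree = 2.
Handshaking lemma: 2 * 7 = 14.
A tree on 7 vertices has 6 edges. This graph has 7 edges (1 extra). Not a tree.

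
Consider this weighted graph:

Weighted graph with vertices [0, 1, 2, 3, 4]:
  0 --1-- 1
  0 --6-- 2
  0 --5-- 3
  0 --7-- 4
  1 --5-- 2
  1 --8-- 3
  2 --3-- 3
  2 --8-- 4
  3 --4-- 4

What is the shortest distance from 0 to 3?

Using Dijkstra's algorithm from vertex 0:
Shortest path: 0 -> 3
Total weight: 5 = 5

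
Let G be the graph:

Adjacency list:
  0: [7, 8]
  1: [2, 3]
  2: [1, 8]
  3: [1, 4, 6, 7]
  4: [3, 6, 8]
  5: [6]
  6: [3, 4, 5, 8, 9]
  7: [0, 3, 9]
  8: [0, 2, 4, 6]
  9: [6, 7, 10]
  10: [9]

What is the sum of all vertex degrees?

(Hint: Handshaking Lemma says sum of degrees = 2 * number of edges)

Count edges: 15 edges.
By Handshaking Lemma: sum of degrees = 2 * 15 = 30.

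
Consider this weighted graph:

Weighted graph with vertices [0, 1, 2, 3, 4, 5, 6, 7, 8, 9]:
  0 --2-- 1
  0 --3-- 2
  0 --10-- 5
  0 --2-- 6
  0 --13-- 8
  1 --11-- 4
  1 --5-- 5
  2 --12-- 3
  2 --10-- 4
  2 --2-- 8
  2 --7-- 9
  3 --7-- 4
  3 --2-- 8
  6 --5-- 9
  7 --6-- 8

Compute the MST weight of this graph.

Applying Kruskal's algorithm (sort edges by weight, add if no cycle):
  Add (0,1) w=2
  Add (0,6) w=2
  Add (2,8) w=2
  Add (3,8) w=2
  Add (0,2) w=3
  Add (1,5) w=5
  Add (6,9) w=5
  Add (7,8) w=6
  Skip (2,9) w=7 (creates cycle)
  Add (3,4) w=7
  Skip (0,5) w=10 (creates cycle)
  Skip (2,4) w=10 (creates cycle)
  Skip (1,4) w=11 (creates cycle)
  Skip (2,3) w=12 (creates cycle)
  Skip (0,8) w=13 (creates cycle)
MST weight = 34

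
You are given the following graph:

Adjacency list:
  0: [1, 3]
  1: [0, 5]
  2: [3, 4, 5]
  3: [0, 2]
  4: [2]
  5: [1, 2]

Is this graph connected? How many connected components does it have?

Checking connectivity: the graph has 1 connected component(s).
All vertices are reachable from each other. The graph IS connected.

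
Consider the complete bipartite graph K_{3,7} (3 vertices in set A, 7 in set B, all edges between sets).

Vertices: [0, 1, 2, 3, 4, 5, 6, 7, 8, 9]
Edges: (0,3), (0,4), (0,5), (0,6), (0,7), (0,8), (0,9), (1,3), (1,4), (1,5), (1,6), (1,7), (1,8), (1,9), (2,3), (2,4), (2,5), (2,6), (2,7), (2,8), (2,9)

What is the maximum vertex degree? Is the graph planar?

Set-A vertices have degree 7; set-B vertices have degree 3. Maximum degree = max(3,7) = 7.
K_{3,7} contains K_{3,3} as a subgraph (since both sides have >= 3 vertices); by Kuratowski's theorem it is not planar.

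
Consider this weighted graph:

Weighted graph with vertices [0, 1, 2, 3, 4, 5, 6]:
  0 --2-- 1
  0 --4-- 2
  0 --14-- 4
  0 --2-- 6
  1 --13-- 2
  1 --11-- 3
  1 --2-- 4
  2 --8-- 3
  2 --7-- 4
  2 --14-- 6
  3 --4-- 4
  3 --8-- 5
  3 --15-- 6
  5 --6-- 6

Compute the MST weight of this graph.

Applying Kruskal's algorithm (sort edges by weight, add if no cycle):
  Add (0,1) w=2
  Add (0,6) w=2
  Add (1,4) w=2
  Add (0,2) w=4
  Add (3,4) w=4
  Add (5,6) w=6
  Skip (2,4) w=7 (creates cycle)
  Skip (2,3) w=8 (creates cycle)
  Skip (3,5) w=8 (creates cycle)
  Skip (1,3) w=11 (creates cycle)
  Skip (1,2) w=13 (creates cycle)
  Skip (0,4) w=14 (creates cycle)
  Skip (2,6) w=14 (creates cycle)
  Skip (3,6) w=15 (creates cycle)
MST weight = 20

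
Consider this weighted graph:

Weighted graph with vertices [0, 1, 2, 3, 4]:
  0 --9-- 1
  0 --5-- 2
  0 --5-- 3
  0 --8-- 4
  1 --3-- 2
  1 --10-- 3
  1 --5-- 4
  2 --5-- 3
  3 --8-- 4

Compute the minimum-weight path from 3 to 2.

Using Dijkstra's algorithm from vertex 3:
Shortest path: 3 -> 2
Total weight: 5 = 5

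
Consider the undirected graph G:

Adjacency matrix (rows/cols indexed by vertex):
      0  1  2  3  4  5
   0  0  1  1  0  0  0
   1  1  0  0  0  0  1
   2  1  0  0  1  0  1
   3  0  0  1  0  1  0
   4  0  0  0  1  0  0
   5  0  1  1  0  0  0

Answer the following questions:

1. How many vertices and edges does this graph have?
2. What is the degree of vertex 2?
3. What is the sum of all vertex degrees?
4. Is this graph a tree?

Count: 6 vertices, 6 edges.
Vertex 2 has neighbors [0, 3, 5], degree = 3.
Handshaking lemma: 2 * 6 = 12.
A tree on 6 vertices has 5 edges. This graph has 6 edges (1 extra). Not a tree.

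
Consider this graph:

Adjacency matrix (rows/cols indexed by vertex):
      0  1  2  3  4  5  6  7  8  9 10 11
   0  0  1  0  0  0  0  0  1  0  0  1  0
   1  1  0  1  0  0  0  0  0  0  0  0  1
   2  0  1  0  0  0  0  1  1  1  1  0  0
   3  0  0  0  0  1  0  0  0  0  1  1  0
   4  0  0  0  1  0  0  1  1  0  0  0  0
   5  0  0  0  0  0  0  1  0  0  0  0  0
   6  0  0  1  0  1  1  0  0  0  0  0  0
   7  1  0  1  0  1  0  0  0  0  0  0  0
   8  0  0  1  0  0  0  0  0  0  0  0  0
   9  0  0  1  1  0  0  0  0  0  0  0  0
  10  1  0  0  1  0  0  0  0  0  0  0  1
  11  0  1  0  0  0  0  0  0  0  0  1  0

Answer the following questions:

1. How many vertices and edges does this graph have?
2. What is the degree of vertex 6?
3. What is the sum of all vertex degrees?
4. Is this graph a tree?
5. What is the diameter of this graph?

Count: 12 vertices, 16 edges.
Vertex 6 has neighbors [2, 4, 5], degree = 3.
Handshaking lemma: 2 * 16 = 32.
A tree on 12 vertices has 11 edges. This graph has 16 edges (5 extra). Not a tree.
Diameter (longest shortest path) = 4.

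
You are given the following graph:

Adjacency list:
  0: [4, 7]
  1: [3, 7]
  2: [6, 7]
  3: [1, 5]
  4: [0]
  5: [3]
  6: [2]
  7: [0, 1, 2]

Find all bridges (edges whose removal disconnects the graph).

A bridge is an edge whose removal increases the number of connected components.
Bridges found: (0,4), (0,7), (1,3), (1,7), (2,6), (2,7), (3,5)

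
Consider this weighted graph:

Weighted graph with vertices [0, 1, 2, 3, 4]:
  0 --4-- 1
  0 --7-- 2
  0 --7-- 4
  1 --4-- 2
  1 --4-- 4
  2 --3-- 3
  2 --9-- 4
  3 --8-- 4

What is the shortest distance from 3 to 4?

Using Dijkstra's algorithm from vertex 3:
Shortest path: 3 -> 4
Total weight: 8 = 8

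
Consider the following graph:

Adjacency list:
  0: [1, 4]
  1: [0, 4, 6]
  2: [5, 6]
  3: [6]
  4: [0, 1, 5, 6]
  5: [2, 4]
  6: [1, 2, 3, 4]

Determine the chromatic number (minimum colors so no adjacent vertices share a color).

The graph has a maximum clique of size 3 (lower bound on chromatic number).
A valid 3-coloring: {0: 1, 1: 2, 2: 0, 3: 0, 4: 0, 5: 1, 6: 1}.
Chromatic number = 3.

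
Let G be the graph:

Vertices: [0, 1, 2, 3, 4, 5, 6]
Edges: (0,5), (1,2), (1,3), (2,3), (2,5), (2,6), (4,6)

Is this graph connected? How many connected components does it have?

Checking connectivity: the graph has 1 connected component(s).
All vertices are reachable from each other. The graph IS connected.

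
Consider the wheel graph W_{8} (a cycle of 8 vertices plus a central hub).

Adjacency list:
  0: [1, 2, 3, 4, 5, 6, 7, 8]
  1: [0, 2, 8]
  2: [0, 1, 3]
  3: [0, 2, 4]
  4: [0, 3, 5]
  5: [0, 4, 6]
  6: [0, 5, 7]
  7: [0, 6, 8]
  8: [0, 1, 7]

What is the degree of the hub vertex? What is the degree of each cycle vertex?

The hub connects to all 8 cycle vertices, so deg(hub) = 8.
Each cycle vertex connects to 2 neighbors on the cycle plus the hub, so deg(cycle vertex) = 3.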